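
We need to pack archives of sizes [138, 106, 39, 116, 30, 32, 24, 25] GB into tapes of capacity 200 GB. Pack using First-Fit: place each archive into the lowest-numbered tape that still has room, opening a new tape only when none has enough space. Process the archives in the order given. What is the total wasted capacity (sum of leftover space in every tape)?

Put 138 GB in tape 1; 62 GB remain.
Put 106 GB in tape 2; 94 GB remain.
Put 39 GB in tape 1; 23 GB remain.
Put 116 GB in tape 3; 84 GB remain.
Put 30 GB in tape 2; 64 GB remain.
Put 32 GB in tape 2; 32 GB remain.
Put 24 GB in tape 2; 8 GB remain.
Put 25 GB in tape 3; 59 GB remain.
3 tapes × 200 GB = 600 GB; used 510 GB; unused 90 GB.

90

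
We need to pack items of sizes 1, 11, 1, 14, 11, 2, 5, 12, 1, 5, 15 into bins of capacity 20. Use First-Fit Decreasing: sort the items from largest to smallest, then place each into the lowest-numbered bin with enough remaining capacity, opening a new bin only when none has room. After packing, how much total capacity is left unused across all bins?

22

Sorted descending: 15, 14, 12, 11, 11, 5, 5, 2, 1, 1, 1.
Put 15 in bin 1; 5 remain.
Put 14 in bin 2; 6 remain.
Put 12 in bin 3; 8 remain.
Put 11 in bin 4; 9 remain.
Put 11 in bin 5; 9 remain.
Put 5 in bin 1; 0 remain.
Put 5 in bin 2; 1 remain.
Put 2 in bin 3; 6 remain.
Put 1 in bin 2; 0 remain.
Put 1 in bin 3; 5 remain.
Put 1 in bin 3; 4 remain.
5 bins × 20 = 100; used 78; unused 22.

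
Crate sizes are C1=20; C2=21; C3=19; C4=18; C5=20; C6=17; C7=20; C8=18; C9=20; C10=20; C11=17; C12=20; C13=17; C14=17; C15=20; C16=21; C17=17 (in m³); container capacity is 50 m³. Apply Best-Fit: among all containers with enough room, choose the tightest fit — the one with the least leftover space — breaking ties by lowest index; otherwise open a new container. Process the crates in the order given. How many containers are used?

Put C1 (20 m³) in container 1; 30 m³ remain.
Put C2 (21 m³) in container 1; 9 m³ remain.
Put C3 (19 m³) in container 2; 31 m³ remain.
Put C4 (18 m³) in container 2; 13 m³ remain.
Put C5 (20 m³) in container 3; 30 m³ remain.
Put C6 (17 m³) in container 3; 13 m³ remain.
Put C7 (20 m³) in container 4; 30 m³ remain.
Put C8 (18 m³) in container 4; 12 m³ remain.
Put C9 (20 m³) in container 5; 30 m³ remain.
Put C10 (20 m³) in container 5; 10 m³ remain.
Put C11 (17 m³) in container 6; 33 m³ remain.
Put C12 (20 m³) in container 6; 13 m³ remain.
Put C13 (17 m³) in container 7; 33 m³ remain.
Put C14 (17 m³) in container 7; 16 m³ remain.
Put C15 (20 m³) in container 8; 30 m³ remain.
Put C16 (21 m³) in container 8; 9 m³ remain.
Put C17 (17 m³) in container 9; 33 m³ remain.
Final containers: [20,21] [19,18] [20,17] [20,18] [20,20] [17,20] [17,17] [20,21] [17].

9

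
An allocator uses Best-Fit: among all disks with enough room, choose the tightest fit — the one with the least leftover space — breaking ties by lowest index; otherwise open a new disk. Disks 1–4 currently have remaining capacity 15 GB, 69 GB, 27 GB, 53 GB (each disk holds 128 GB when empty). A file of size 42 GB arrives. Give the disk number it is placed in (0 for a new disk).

4

Disks with room: disk 2 (69 GB), disk 4 (53 GB).
Tightest fit is disk 4 with 53 GB free.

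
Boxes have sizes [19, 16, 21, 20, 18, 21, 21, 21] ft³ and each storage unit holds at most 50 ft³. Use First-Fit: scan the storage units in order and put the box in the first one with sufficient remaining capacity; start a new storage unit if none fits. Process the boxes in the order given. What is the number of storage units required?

Put 19 ft³ in storage unit 1; 31 ft³ remain.
Put 16 ft³ in storage unit 1; 15 ft³ remain.
Put 21 ft³ in storage unit 2; 29 ft³ remain.
Put 20 ft³ in storage unit 2; 9 ft³ remain.
Put 18 ft³ in storage unit 3; 32 ft³ remain.
Put 21 ft³ in storage unit 3; 11 ft³ remain.
Put 21 ft³ in storage unit 4; 29 ft³ remain.
Put 21 ft³ in storage unit 4; 8 ft³ remain.

4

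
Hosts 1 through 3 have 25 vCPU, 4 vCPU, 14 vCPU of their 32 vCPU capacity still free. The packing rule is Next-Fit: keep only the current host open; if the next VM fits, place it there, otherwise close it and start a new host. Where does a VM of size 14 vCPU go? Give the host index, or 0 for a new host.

Next-Fit only looks at host 3, which has 14 vCPU free.
14 vCPU fits there.

3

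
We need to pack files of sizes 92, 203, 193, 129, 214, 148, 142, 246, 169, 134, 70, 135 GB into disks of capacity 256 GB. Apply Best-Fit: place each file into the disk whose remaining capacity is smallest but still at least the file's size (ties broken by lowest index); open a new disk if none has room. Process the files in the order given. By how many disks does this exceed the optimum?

Best-Fit: [92,129] [203] [193] [214] [148] [142] [246] [169,70] [134] [135] → 10 disks.
10 files exceed 128 GB (half the capacity), and no two of those can share a disk, so at least 10 disks are needed.
So 10 is already optimal.

0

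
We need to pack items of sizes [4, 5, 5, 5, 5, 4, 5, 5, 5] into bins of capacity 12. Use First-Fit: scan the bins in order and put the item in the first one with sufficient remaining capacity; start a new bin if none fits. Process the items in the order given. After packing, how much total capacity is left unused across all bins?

17

4 → bin 1 (remaining 8)
5 → bin 1 (remaining 3)
5 → bin 2 (remaining 7)
5 → bin 2 (remaining 2)
5 → bin 3 (remaining 7)
4 → bin 3 (remaining 3)
5 → bin 4 (remaining 7)
5 → bin 4 (remaining 2)
5 → bin 5 (remaining 7)
5 bins × 12 = 60; used 43; unused 17.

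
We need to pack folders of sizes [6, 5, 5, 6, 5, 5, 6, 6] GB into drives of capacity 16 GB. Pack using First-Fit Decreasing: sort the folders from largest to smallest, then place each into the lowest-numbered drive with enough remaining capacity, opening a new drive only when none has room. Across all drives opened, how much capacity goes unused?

20

Sorted descending: 6, 6, 6, 6, 5, 5, 5, 5.
drive 1: place 6 GB, 10 GB left
drive 1: place 6 GB, 4 GB left
drive 2: place 6 GB, 10 GB left
drive 2: place 6 GB, 4 GB left
drive 3: place 5 GB, 11 GB left
drive 3: place 5 GB, 6 GB left
drive 3: place 5 GB, 1 GB left
drive 4: place 5 GB, 11 GB left
4 drives × 16 GB = 64 GB; used 44 GB; unused 20 GB.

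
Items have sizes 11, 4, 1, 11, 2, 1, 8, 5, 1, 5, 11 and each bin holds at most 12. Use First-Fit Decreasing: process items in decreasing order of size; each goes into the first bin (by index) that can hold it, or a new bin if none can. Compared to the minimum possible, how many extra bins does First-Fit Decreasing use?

0

First-Fit Decreasing: [11,1] [11,1] [11,1] [8,4] [5,5,2] → 5 bins.
Total size 60; any packing needs at least ⌈60/12⌉ = 5 bins.
So 5 is already optimal.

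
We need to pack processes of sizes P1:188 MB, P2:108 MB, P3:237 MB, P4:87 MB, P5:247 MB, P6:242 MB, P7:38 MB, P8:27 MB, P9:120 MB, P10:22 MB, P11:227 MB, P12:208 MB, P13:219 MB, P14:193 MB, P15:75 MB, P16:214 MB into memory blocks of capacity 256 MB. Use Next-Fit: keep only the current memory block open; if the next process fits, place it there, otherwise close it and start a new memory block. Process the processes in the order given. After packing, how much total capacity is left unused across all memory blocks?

Put P1 (188 MB) in memory block 1; 68 MB remain.
Put P2 (108 MB) in memory block 2; 148 MB remain.
Put P3 (237 MB) in memory block 3; 19 MB remain.
Put P4 (87 MB) in memory block 4; 169 MB remain.
Put P5 (247 MB) in memory block 5; 9 MB remain.
Put P6 (242 MB) in memory block 6; 14 MB remain.
Put P7 (38 MB) in memory block 7; 218 MB remain.
Put P8 (27 MB) in memory block 7; 191 MB remain.
Put P9 (120 MB) in memory block 7; 71 MB remain.
Put P10 (22 MB) in memory block 7; 49 MB remain.
Put P11 (227 MB) in memory block 8; 29 MB remain.
Put P12 (208 MB) in memory block 9; 48 MB remain.
Put P13 (219 MB) in memory block 10; 37 MB remain.
Put P14 (193 MB) in memory block 11; 63 MB remain.
Put P15 (75 MB) in memory block 12; 181 MB remain.
Put P16 (214 MB) in memory block 13; 42 MB remain.
13 memory blocks × 256 MB = 3328 MB; used 2452 MB; unused 876 MB.

876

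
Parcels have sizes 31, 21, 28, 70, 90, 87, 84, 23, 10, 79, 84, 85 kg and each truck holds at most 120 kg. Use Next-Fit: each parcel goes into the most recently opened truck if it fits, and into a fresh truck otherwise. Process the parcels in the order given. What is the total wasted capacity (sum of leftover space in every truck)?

31 kg → truck 1 (remaining 89 kg)
21 kg → truck 1 (remaining 68 kg)
28 kg → truck 1 (remaining 40 kg)
70 kg → truck 2 (remaining 50 kg)
90 kg → truck 3 (remaining 30 kg)
87 kg → truck 4 (remaining 33 kg)
84 kg → truck 5 (remaining 36 kg)
23 kg → truck 5 (remaining 13 kg)
10 kg → truck 5 (remaining 3 kg)
79 kg → truck 6 (remaining 41 kg)
84 kg → truck 7 (remaining 36 kg)
85 kg → truck 8 (remaining 35 kg)
8 trucks × 120 kg = 960 kg; used 692 kg; unused 268 kg.

268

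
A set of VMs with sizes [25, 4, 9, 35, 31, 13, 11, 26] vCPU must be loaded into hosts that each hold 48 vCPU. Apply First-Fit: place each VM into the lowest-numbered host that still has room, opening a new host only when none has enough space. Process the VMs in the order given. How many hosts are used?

4

host 1: place 25 vCPU, 23 vCPU left
host 1: place 4 vCPU, 19 vCPU left
host 1: place 9 vCPU, 10 vCPU left
host 2: place 35 vCPU, 13 vCPU left
host 3: place 31 vCPU, 17 vCPU left
host 2: place 13 vCPU, 0 vCPU left
host 3: place 11 vCPU, 6 vCPU left
host 4: place 26 vCPU, 22 vCPU left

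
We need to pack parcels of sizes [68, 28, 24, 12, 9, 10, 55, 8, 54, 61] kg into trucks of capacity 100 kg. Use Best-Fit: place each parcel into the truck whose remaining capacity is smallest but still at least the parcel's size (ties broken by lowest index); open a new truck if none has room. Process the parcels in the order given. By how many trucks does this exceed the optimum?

1

Best-Fit: [68,28] [24,12,9,10,8] [55] [54] [61] → 5 trucks.
Total size 329 kg; any packing needs at least ⌈329/100⌉ = 4 trucks.
An optimal packing achieves that bound: [68,28] [61,24,12] [55,10,9,8] [54] → 4 trucks.
Excess: 5 − 4 = 1.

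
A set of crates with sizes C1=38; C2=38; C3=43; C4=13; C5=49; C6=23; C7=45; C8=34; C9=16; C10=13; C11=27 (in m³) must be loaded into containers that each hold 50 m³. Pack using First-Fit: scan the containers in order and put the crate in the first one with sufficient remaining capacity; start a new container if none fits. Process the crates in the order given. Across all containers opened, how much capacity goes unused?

61

C1 (38 m³) → container 1 (remaining 12 m³)
C2 (38 m³) → container 2 (remaining 12 m³)
C3 (43 m³) → container 3 (remaining 7 m³)
C4 (13 m³) → container 4 (remaining 37 m³)
C5 (49 m³) → container 5 (remaining 1 m³)
C6 (23 m³) → container 4 (remaining 14 m³)
C7 (45 m³) → container 6 (remaining 5 m³)
C8 (34 m³) → container 7 (remaining 16 m³)
C9 (16 m³) → container 7 (remaining 0 m³)
C10 (13 m³) → container 4 (remaining 1 m³)
C11 (27 m³) → container 8 (remaining 23 m³)
8 containers × 50 m³ = 400 m³; used 339 m³; unused 61 m³.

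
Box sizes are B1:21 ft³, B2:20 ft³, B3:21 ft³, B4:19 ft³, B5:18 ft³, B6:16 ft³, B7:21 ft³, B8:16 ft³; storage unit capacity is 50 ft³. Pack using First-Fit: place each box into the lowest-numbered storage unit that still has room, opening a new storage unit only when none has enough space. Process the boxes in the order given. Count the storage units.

B1 (21 ft³) → storage unit 1 (remaining 29 ft³)
B2 (20 ft³) → storage unit 1 (remaining 9 ft³)
B3 (21 ft³) → storage unit 2 (remaining 29 ft³)
B4 (19 ft³) → storage unit 2 (remaining 10 ft³)
B5 (18 ft³) → storage unit 3 (remaining 32 ft³)
B6 (16 ft³) → storage unit 3 (remaining 16 ft³)
B7 (21 ft³) → storage unit 4 (remaining 29 ft³)
B8 (16 ft³) → storage unit 3 (remaining 0 ft³)

4 storage units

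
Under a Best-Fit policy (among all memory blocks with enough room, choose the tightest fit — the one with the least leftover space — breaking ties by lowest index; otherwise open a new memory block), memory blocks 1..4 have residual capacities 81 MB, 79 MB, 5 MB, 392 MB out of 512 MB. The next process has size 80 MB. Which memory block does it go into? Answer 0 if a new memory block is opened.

1

Memory blocks with room: memory block 1 (81 MB), memory block 4 (392 MB).
Tightest fit is memory block 1 with 81 MB free.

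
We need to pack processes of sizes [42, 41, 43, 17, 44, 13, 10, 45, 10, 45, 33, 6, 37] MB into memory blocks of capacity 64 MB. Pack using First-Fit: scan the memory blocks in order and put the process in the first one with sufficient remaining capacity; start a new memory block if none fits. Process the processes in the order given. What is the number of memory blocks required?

Put 42 MB in memory block 1; 22 MB remain.
Put 41 MB in memory block 2; 23 MB remain.
Put 43 MB in memory block 3; 21 MB remain.
Put 17 MB in memory block 1; 5 MB remain.
Put 44 MB in memory block 4; 20 MB remain.
Put 13 MB in memory block 2; 10 MB remain.
Put 10 MB in memory block 2; 0 MB remain.
Put 45 MB in memory block 5; 19 MB remain.
Put 10 MB in memory block 3; 11 MB remain.
Put 45 MB in memory block 6; 19 MB remain.
Put 33 MB in memory block 7; 31 MB remain.
Put 6 MB in memory block 3; 5 MB remain.
Put 37 MB in memory block 8; 27 MB remain.

8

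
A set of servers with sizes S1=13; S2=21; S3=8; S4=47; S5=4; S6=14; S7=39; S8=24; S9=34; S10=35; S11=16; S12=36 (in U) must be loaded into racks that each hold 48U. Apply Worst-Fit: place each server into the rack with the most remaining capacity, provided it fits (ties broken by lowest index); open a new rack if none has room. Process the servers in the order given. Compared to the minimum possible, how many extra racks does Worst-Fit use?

1

Worst-Fit: [13,21,8,4] [47] [14,24] [39] [34] [35] [16] [36] → 8 racks.
Total size 291U; any packing needs at least ⌈291/48⌉ = 7 racks.
An optimal packing achieves that bound: [47] [39,8] [36,4] [35,13] [34,14] [24,21] [16] → 7 racks.
Excess: 8 − 7 = 1.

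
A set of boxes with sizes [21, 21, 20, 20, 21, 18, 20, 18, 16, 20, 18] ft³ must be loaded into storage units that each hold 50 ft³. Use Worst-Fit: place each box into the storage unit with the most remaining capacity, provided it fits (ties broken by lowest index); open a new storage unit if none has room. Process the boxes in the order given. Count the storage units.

6 storage units

Put 21 ft³ in storage unit 1; 29 ft³ remain.
Put 21 ft³ in storage unit 1; 8 ft³ remain.
Put 20 ft³ in storage unit 2; 30 ft³ remain.
Put 20 ft³ in storage unit 2; 10 ft³ remain.
Put 21 ft³ in storage unit 3; 29 ft³ remain.
Put 18 ft³ in storage unit 3; 11 ft³ remain.
Put 20 ft³ in storage unit 4; 30 ft³ remain.
Put 18 ft³ in storage unit 4; 12 ft³ remain.
Put 16 ft³ in storage unit 5; 34 ft³ remain.
Put 20 ft³ in storage unit 5; 14 ft³ remain.
Put 18 ft³ in storage unit 6; 32 ft³ remain.
Final storage units: [21,21] [20,20] [21,18] [20,18] [16,20] [18].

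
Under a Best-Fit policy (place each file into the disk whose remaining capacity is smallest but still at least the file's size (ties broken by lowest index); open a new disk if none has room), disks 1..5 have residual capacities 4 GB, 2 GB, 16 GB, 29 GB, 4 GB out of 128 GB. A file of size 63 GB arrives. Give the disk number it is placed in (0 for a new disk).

0

No disk has ≥ 63 GB free, so a new disk is opened.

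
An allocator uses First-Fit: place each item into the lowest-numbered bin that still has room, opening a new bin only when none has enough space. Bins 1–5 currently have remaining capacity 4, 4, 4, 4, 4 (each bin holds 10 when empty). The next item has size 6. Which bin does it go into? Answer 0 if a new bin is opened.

No bin has ≥ 6 free, so a new bin is opened.

0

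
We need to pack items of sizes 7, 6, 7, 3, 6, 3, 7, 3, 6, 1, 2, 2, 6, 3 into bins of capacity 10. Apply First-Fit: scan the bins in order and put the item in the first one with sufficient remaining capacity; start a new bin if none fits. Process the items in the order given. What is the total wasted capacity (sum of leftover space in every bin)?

8

bin 1: place 7, 3 left
bin 2: place 6, 4 left
bin 3: place 7, 3 left
bin 1: place 3, 0 left
bin 4: place 6, 4 left
bin 2: place 3, 1 left
bin 5: place 7, 3 left
bin 3: place 3, 0 left
bin 6: place 6, 4 left
bin 2: place 1, 0 left
bin 4: place 2, 2 left
bin 4: place 2, 0 left
bin 7: place 6, 4 left
bin 5: place 3, 0 left
7 bins × 10 = 70; used 62; unused 8.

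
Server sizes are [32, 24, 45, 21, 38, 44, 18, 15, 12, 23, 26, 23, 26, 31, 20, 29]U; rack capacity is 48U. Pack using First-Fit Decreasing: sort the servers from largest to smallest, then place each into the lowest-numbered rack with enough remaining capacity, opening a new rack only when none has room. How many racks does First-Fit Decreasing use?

Sorted descending: 45, 44, 38, 32, 31, 29, 26, 26, 24, 23, 23, 21, 20, 18, 15, 12.
Put 45U in rack 1; 3U remain.
Put 44U in rack 2; 4U remain.
Put 38U in rack 3; 10U remain.
Put 32U in rack 4; 16U remain.
Put 31U in rack 5; 17U remain.
Put 29U in rack 6; 19U remain.
Put 26U in rack 7; 22U remain.
Put 26U in rack 8; 22U remain.
Put 24U in rack 9; 24U remain.
Put 23U in rack 9; 1U remain.
Put 23U in rack 10; 25U remain.
Put 21U in rack 7; 1U remain.
Put 20U in rack 8; 2U remain.
Put 18U in rack 6; 1U remain.
Put 15U in rack 4; 1U remain.
Put 12U in rack 5; 5U remain.
Final racks: [45] [44] [38] [32,15] [31,12] [29,18] [26,21] [26,20] [24,23] [23].

10 racks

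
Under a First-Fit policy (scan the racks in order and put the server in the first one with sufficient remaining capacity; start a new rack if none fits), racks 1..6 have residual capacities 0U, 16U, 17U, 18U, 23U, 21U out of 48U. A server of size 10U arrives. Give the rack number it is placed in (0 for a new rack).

2

Racks with room: rack 2 (16U), rack 3 (17U), rack 4 (18U), rack 5 (23U), rack 6 (21U).
The first with room is rack 2.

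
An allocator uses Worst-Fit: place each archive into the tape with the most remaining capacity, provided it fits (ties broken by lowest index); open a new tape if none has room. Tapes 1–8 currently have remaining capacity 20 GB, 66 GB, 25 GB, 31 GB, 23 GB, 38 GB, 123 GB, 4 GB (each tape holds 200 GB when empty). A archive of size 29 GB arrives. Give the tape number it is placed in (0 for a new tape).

7

Tapes with room: tape 2 (66 GB), tape 4 (31 GB), tape 6 (38 GB), tape 7 (123 GB).
Most room is tape 7 with 123 GB free.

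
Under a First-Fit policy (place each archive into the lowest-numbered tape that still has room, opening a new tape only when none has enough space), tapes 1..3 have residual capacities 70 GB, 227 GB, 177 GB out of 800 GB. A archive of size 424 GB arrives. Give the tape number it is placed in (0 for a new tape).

No tape has ≥ 424 GB free, so a new tape is opened.

0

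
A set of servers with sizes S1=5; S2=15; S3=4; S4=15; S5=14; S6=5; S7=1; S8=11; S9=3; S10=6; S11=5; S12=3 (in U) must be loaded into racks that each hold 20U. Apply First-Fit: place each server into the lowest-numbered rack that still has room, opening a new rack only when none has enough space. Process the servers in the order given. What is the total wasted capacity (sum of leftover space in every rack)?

13

Put S1 (5U) in rack 1; 15U remain.
Put S2 (15U) in rack 1; 0U remain.
Put S3 (4U) in rack 2; 16U remain.
Put S4 (15U) in rack 2; 1U remain.
Put S5 (14U) in rack 3; 6U remain.
Put S6 (5U) in rack 3; 1U remain.
Put S7 (1U) in rack 2; 0U remain.
Put S8 (11U) in rack 4; 9U remain.
Put S9 (3U) in rack 4; 6U remain.
Put S10 (6U) in rack 4; 0U remain.
Put S11 (5U) in rack 5; 15U remain.
Put S12 (3U) in rack 5; 12U remain.
5 racks × 20U = 100U; used 87U; unused 13U.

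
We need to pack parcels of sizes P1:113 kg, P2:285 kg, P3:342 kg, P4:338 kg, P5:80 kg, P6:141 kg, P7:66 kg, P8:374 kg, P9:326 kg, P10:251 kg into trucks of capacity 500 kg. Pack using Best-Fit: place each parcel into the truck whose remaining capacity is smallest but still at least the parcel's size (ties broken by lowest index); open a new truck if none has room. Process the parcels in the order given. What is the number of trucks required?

6 trucks

Put P1 (113 kg) in truck 1; 387 kg remain.
Put P2 (285 kg) in truck 1; 102 kg remain.
Put P3 (342 kg) in truck 2; 158 kg remain.
Put P4 (338 kg) in truck 3; 162 kg remain.
Put P5 (80 kg) in truck 1; 22 kg remain.
Put P6 (141 kg) in truck 2; 17 kg remain.
Put P7 (66 kg) in truck 3; 96 kg remain.
Put P8 (374 kg) in truck 4; 126 kg remain.
Put P9 (326 kg) in truck 5; 174 kg remain.
Put P10 (251 kg) in truck 6; 249 kg remain.
Final trucks: [113,285,80] [342,141] [338,66] [374] [326] [251].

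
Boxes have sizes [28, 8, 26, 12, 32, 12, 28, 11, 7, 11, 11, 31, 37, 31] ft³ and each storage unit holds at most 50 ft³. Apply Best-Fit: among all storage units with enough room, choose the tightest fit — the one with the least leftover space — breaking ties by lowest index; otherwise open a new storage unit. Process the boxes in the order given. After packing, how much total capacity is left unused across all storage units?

65

storage unit 1: place 28 ft³, 22 ft³ left
storage unit 1: place 8 ft³, 14 ft³ left
storage unit 2: place 26 ft³, 24 ft³ left
storage unit 1: place 12 ft³, 2 ft³ left
storage unit 3: place 32 ft³, 18 ft³ left
storage unit 3: place 12 ft³, 6 ft³ left
storage unit 4: place 28 ft³, 22 ft³ left
storage unit 4: place 11 ft³, 11 ft³ left
storage unit 4: place 7 ft³, 4 ft³ left
storage unit 2: place 11 ft³, 13 ft³ left
storage unit 2: place 11 ft³, 2 ft³ left
storage unit 5: place 31 ft³, 19 ft³ left
storage unit 6: place 37 ft³, 13 ft³ left
storage unit 7: place 31 ft³, 19 ft³ left
7 storage units × 50 ft³ = 350 ft³; used 285 ft³; unused 65 ft³.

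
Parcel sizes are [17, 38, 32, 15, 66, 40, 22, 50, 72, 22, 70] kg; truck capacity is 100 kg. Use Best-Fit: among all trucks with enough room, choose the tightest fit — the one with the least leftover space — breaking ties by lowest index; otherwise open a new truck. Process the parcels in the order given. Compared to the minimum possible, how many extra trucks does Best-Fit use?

Best-Fit: [17,38,32] [15,66] [40,22] [50] [72,22] [70] → 6 trucks.
Total size 444 kg; any packing needs at least ⌈444/100⌉ = 5 trucks.
An optimal packing achieves that bound: [72,22] [70,22] [66,32] [50,40] [38,17,15] → 5 trucks.
Excess: 6 − 5 = 1.

1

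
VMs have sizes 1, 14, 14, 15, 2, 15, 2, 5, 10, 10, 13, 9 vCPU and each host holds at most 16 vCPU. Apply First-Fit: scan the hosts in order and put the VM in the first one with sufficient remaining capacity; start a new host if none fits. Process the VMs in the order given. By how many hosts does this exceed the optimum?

0

First-Fit: [1,14] [14,2] [15] [15] [2,5,9] [10] [10] [13] → 8 hosts.
8 VMs exceed 8 vCPU (half the capacity), and no two of those can share a host, so at least 8 hosts are needed.
So 8 is already optimal.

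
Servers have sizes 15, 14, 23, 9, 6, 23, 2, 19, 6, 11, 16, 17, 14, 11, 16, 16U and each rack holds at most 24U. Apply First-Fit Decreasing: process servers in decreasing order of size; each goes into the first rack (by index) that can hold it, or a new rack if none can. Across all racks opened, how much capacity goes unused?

46

Sorted descending: 23, 23, 19, 17, 16, 16, 16, 15, 14, 14, 11, 11, 9, 6, 6, 2.
23U → rack 1 (remaining 1U)
23U → rack 2 (remaining 1U)
19U → rack 3 (remaining 5U)
17U → rack 4 (remaining 7U)
16U → rack 5 (remaining 8U)
16U → rack 6 (remaining 8U)
16U → rack 7 (remaining 8U)
15U → rack 8 (remaining 9U)
14U → rack 9 (remaining 10U)
14U → rack 10 (remaining 10U)
11U → rack 11 (remaining 13U)
11U → rack 11 (remaining 2U)
9U → rack 8 (remaining 0U)
6U → rack 4 (remaining 1U)
6U → rack 5 (remaining 2U)
2U → rack 3 (remaining 3U)
11 racks × 24U = 264U; used 218U; unused 46U.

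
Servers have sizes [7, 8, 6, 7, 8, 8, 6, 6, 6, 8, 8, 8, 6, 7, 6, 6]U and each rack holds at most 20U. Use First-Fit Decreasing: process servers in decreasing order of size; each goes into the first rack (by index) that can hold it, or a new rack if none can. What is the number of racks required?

Sorted descending: 8, 8, 8, 8, 8, 8, 7, 7, 7, 6, 6, 6, 6, 6, 6, 6.
8U → rack 1 (remaining 12U)
8U → rack 1 (remaining 4U)
8U → rack 2 (remaining 12U)
8U → rack 2 (remaining 4U)
8U → rack 3 (remaining 12U)
8U → rack 3 (remaining 4U)
7U → rack 4 (remaining 13U)
7U → rack 4 (remaining 6U)
7U → rack 5 (remaining 13U)
6U → rack 4 (remaining 0U)
6U → rack 5 (remaining 7U)
6U → rack 5 (remaining 1U)
6U → rack 6 (remaining 14U)
6U → rack 6 (remaining 8U)
6U → rack 6 (remaining 2U)
6U → rack 7 (remaining 14U)
Final racks: [8,8] [8,8] [8,8] [7,7,6] [7,6,6] [6,6,6] [6].

7 racks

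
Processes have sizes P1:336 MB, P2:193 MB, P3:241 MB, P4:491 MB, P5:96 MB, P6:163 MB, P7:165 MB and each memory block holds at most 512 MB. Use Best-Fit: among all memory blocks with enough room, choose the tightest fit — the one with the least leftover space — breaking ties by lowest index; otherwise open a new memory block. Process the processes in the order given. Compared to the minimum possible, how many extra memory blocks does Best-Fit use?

0

Best-Fit: [336,96] [193,241] [491] [163,165] → 4 memory blocks.
Total size 1685 MB; any packing needs at least ⌈1685/512⌉ = 4 memory blocks.
So 4 is already optimal.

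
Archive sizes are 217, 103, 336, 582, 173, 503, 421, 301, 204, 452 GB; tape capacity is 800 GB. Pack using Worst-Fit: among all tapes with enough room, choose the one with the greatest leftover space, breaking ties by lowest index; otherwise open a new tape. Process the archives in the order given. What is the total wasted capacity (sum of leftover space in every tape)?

tape 1: place 217 GB, 583 GB left
tape 1: place 103 GB, 480 GB left
tape 1: place 336 GB, 144 GB left
tape 2: place 582 GB, 218 GB left
tape 2: place 173 GB, 45 GB left
tape 3: place 503 GB, 297 GB left
tape 4: place 421 GB, 379 GB left
tape 4: place 301 GB, 78 GB left
tape 3: place 204 GB, 93 GB left
tape 5: place 452 GB, 348 GB left
5 tapes × 800 GB = 4000 GB; used 3292 GB; unused 708 GB.

708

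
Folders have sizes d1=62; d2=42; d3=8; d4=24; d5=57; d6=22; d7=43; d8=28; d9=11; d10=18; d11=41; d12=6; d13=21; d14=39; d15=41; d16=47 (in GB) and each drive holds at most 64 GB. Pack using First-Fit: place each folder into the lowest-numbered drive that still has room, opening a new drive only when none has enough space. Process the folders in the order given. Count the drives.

10 drives

drive 1: place d1 (62 GB), 2 GB left
drive 2: place d2 (42 GB), 22 GB left
drive 2: place d3 (8 GB), 14 GB left
drive 3: place d4 (24 GB), 40 GB left
drive 4: place d5 (57 GB), 7 GB left
drive 3: place d6 (22 GB), 18 GB left
drive 5: place d7 (43 GB), 21 GB left
drive 6: place d8 (28 GB), 36 GB left
drive 2: place d9 (11 GB), 3 GB left
drive 3: place d10 (18 GB), 0 GB left
drive 7: place d11 (41 GB), 23 GB left
drive 4: place d12 (6 GB), 1 GB left
drive 5: place d13 (21 GB), 0 GB left
drive 8: place d14 (39 GB), 25 GB left
drive 9: place d15 (41 GB), 23 GB left
drive 10: place d16 (47 GB), 17 GB left
Final drives: [62] [42,8,11] [24,22,18] [57,6] [43,21] [28] [41] [39] [41] [47].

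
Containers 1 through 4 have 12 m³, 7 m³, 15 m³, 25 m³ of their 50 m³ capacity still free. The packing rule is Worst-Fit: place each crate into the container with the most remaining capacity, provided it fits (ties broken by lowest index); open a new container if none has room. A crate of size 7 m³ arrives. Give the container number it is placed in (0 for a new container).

4

Containers with room: container 1 (12 m³), container 2 (7 m³), container 3 (15 m³), container 4 (25 m³).
Most room is container 4 with 25 m³ free.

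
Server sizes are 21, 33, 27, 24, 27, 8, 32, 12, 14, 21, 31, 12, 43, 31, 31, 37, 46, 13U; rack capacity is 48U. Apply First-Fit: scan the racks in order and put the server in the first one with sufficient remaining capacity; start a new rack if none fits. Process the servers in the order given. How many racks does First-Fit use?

21U → rack 1 (remaining 27U)
33U → rack 2 (remaining 15U)
27U → rack 1 (remaining 0U)
24U → rack 3 (remaining 24U)
27U → rack 4 (remaining 21U)
8U → rack 2 (remaining 7U)
32U → rack 5 (remaining 16U)
12U → rack 3 (remaining 12U)
14U → rack 4 (remaining 7U)
21U → rack 6 (remaining 27U)
31U → rack 7 (remaining 17U)
12U → rack 3 (remaining 0U)
43U → rack 8 (remaining 5U)
31U → rack 9 (remaining 17U)
31U → rack 10 (remaining 17U)
37U → rack 11 (remaining 11U)
46U → rack 12 (remaining 2U)
13U → rack 5 (remaining 3U)

12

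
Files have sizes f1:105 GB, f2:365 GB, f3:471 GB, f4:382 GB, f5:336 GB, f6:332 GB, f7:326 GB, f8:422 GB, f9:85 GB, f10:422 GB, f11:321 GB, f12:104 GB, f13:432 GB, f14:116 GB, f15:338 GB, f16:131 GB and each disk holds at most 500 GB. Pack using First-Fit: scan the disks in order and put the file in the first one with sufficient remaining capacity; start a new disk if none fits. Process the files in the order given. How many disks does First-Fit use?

11

f1 (105 GB) → disk 1 (remaining 395 GB)
f2 (365 GB) → disk 1 (remaining 30 GB)
f3 (471 GB) → disk 2 (remaining 29 GB)
f4 (382 GB) → disk 3 (remaining 118 GB)
f5 (336 GB) → disk 4 (remaining 164 GB)
f6 (332 GB) → disk 5 (remaining 168 GB)
f7 (326 GB) → disk 6 (remaining 174 GB)
f8 (422 GB) → disk 7 (remaining 78 GB)
f9 (85 GB) → disk 3 (remaining 33 GB)
f10 (422 GB) → disk 8 (remaining 78 GB)
f11 (321 GB) → disk 9 (remaining 179 GB)
f12 (104 GB) → disk 4 (remaining 60 GB)
f13 (432 GB) → disk 10 (remaining 68 GB)
f14 (116 GB) → disk 5 (remaining 52 GB)
f15 (338 GB) → disk 11 (remaining 162 GB)
f16 (131 GB) → disk 6 (remaining 43 GB)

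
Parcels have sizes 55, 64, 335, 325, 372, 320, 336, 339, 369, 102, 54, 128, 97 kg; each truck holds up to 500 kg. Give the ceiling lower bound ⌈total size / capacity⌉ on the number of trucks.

Total size = 55 + 64 + 335 + 325 + 372 + 320 + 336 + 339 + 369 + 102 + 54 + 128 + 97 = 2896 kg.
⌈2896 / 500⌉ = 6.

6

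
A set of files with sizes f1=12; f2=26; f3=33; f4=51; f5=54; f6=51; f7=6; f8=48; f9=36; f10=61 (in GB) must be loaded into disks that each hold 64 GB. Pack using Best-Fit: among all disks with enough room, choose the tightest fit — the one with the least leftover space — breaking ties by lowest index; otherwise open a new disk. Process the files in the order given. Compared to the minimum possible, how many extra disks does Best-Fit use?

1

Best-Fit: [12,26] [33] [51] [54,6] [51] [48] [36] [61] → 8 disks.
7 files exceed 32 GB (half the capacity), and no two of those can share a disk, so at least 7 disks are needed.
An optimal packing achieves that bound: [61] [54,6] [51,12] [51] [48] [36,26] [33] → 7 disks.
Excess: 8 − 7 = 1.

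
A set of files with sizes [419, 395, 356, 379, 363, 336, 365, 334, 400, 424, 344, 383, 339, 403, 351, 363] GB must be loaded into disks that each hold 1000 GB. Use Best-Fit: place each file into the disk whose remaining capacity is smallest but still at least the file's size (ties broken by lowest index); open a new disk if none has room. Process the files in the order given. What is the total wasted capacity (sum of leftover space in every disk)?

419 GB → disk 1 (remaining 581 GB)
395 GB → disk 1 (remaining 186 GB)
356 GB → disk 2 (remaining 644 GB)
379 GB → disk 2 (remaining 265 GB)
363 GB → disk 3 (remaining 637 GB)
336 GB → disk 3 (remaining 301 GB)
365 GB → disk 4 (remaining 635 GB)
334 GB → disk 4 (remaining 301 GB)
400 GB → disk 5 (remaining 600 GB)
424 GB → disk 5 (remaining 176 GB)
344 GB → disk 6 (remaining 656 GB)
383 GB → disk 6 (remaining 273 GB)
339 GB → disk 7 (remaining 661 GB)
403 GB → disk 7 (remaining 258 GB)
351 GB → disk 8 (remaining 649 GB)
363 GB → disk 8 (remaining 286 GB)
8 disks × 1000 GB = 8000 GB; used 5954 GB; unused 2046 GB.

2046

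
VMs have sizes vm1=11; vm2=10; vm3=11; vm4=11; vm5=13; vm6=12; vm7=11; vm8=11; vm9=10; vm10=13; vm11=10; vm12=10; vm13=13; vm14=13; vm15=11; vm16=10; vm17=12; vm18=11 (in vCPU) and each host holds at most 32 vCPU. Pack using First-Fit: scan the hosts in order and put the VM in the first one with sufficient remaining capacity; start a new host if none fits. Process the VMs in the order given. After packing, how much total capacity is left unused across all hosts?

host 1: place vm1 (11 vCPU), 21 vCPU left
host 1: place vm2 (10 vCPU), 11 vCPU left
host 1: place vm3 (11 vCPU), 0 vCPU left
host 2: place vm4 (11 vCPU), 21 vCPU left
host 2: place vm5 (13 vCPU), 8 vCPU left
host 3: place vm6 (12 vCPU), 20 vCPU left
host 3: place vm7 (11 vCPU), 9 vCPU left
host 4: place vm8 (11 vCPU), 21 vCPU left
host 4: place vm9 (10 vCPU), 11 vCPU left
host 5: place vm10 (13 vCPU), 19 vCPU left
host 4: place vm11 (10 vCPU), 1 vCPU left
host 5: place vm12 (10 vCPU), 9 vCPU left
host 6: place vm13 (13 vCPU), 19 vCPU left
host 6: place vm14 (13 vCPU), 6 vCPU left
host 7: place vm15 (11 vCPU), 21 vCPU left
host 7: place vm16 (10 vCPU), 11 vCPU left
host 8: place vm17 (12 vCPU), 20 vCPU left
host 7: place vm18 (11 vCPU), 0 vCPU left
8 hosts × 32 vCPU = 256 vCPU; used 203 vCPU; unused 53 vCPU.

53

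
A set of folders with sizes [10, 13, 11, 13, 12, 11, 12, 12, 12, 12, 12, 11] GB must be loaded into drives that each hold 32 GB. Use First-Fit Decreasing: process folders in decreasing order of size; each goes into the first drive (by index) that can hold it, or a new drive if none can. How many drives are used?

Sorted descending: 13, 13, 12, 12, 12, 12, 12, 12, 11, 11, 11, 10.
13 GB → drive 1 (remaining 19 GB)
13 GB → drive 1 (remaining 6 GB)
12 GB → drive 2 (remaining 20 GB)
12 GB → drive 2 (remaining 8 GB)
12 GB → drive 3 (remaining 20 GB)
12 GB → drive 3 (remaining 8 GB)
12 GB → drive 4 (remaining 20 GB)
12 GB → drive 4 (remaining 8 GB)
11 GB → drive 5 (remaining 21 GB)
11 GB → drive 5 (remaining 10 GB)
11 GB → drive 6 (remaining 21 GB)
10 GB → drive 5 (remaining 0 GB)

6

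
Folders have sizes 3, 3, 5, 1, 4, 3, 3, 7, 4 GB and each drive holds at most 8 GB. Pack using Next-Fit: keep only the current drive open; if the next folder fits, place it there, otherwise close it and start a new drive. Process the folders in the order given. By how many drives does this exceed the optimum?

1

Next-Fit: [3,3] [5,1] [4,3] [3] [7] [4] → 6 drives.
Total size 33 GB; any packing needs at least ⌈33/8⌉ = 5 drives.
An optimal packing achieves that bound: [7,1] [5,3] [4,4] [3,3] [3] → 5 drives.
Excess: 6 − 5 = 1.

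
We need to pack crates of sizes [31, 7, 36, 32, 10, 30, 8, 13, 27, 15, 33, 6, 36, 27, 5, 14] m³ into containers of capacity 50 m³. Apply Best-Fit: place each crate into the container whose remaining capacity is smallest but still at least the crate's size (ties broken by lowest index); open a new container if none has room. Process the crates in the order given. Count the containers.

8 containers

container 1: place 31 m³, 19 m³ left
container 1: place 7 m³, 12 m³ left
container 2: place 36 m³, 14 m³ left
container 3: place 32 m³, 18 m³ left
container 1: place 10 m³, 2 m³ left
container 4: place 30 m³, 20 m³ left
container 2: place 8 m³, 6 m³ left
container 3: place 13 m³, 5 m³ left
container 5: place 27 m³, 23 m³ left
container 4: place 15 m³, 5 m³ left
container 6: place 33 m³, 17 m³ left
container 2: place 6 m³, 0 m³ left
container 7: place 36 m³, 14 m³ left
container 8: place 27 m³, 23 m³ left
container 3: place 5 m³, 0 m³ left
container 7: place 14 m³, 0 m³ left
Final containers: [31,7,10] [36,8,6] [32,13,5] [30,15] [27] [33] [36,14] [27].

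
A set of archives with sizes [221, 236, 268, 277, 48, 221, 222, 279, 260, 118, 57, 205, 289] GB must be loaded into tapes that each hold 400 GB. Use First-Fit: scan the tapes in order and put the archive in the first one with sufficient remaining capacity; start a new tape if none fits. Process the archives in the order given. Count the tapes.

Put 221 GB in tape 1; 179 GB remain.
Put 236 GB in tape 2; 164 GB remain.
Put 268 GB in tape 3; 132 GB remain.
Put 277 GB in tape 4; 123 GB remain.
Put 48 GB in tape 1; 131 GB remain.
Put 221 GB in tape 5; 179 GB remain.
Put 222 GB in tape 6; 178 GB remain.
Put 279 GB in tape 7; 121 GB remain.
Put 260 GB in tape 8; 140 GB remain.
Put 118 GB in tape 1; 13 GB remain.
Put 57 GB in tape 2; 107 GB remain.
Put 205 GB in tape 9; 195 GB remain.
Put 289 GB in tape 10; 111 GB remain.

10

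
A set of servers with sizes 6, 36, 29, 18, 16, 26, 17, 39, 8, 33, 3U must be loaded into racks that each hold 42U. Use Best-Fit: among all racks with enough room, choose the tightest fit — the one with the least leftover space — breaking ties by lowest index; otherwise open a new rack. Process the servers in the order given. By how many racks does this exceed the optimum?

Best-Fit: [6,36] [29] [18,16,8] [26] [17] [39,3] [33] → 7 racks.
Total size 231U; any packing needs at least ⌈231/42⌉ = 6 racks.
An optimal packing achieves that bound: [39,3] [36,6] [33,8] [29] [26,16] [18,17] → 6 racks.
Excess: 7 − 6 = 1.

1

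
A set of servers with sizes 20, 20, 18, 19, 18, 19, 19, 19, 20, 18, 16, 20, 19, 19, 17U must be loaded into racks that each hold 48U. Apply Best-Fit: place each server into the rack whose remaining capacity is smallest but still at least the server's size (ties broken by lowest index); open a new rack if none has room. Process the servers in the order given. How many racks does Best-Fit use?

Put 20U in rack 1; 28U remain.
Put 20U in rack 1; 8U remain.
Put 18U in rack 2; 30U remain.
Put 19U in rack 2; 11U remain.
Put 18U in rack 3; 30U remain.
Put 19U in rack 3; 11U remain.
Put 19U in rack 4; 29U remain.
Put 19U in rack 4; 10U remain.
Put 20U in rack 5; 28U remain.
Put 18U in rack 5; 10U remain.
Put 16U in rack 6; 32U remain.
Put 20U in rack 6; 12U remain.
Put 19U in rack 7; 29U remain.
Put 19U in rack 7; 10U remain.
Put 17U in rack 8; 31U remain.
Final racks: [20,20] [18,19] [18,19] [19,19] [20,18] [16,20] [19,19] [17].

8 racks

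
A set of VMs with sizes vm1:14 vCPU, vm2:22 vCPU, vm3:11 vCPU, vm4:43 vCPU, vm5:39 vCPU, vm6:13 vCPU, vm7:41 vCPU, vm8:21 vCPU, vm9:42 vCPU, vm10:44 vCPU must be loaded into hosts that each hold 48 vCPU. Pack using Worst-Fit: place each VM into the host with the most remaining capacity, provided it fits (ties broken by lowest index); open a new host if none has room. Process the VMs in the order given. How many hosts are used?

Put vm1 (14 vCPU) in host 1; 34 vCPU remain.
Put vm2 (22 vCPU) in host 1; 12 vCPU remain.
Put vm3 (11 vCPU) in host 1; 1 vCPU remain.
Put vm4 (43 vCPU) in host 2; 5 vCPU remain.
Put vm5 (39 vCPU) in host 3; 9 vCPU remain.
Put vm6 (13 vCPU) in host 4; 35 vCPU remain.
Put vm7 (41 vCPU) in host 5; 7 vCPU remain.
Put vm8 (21 vCPU) in host 4; 14 vCPU remain.
Put vm9 (42 vCPU) in host 6; 6 vCPU remain.
Put vm10 (44 vCPU) in host 7; 4 vCPU remain.
Final hosts: [14,22,11] [43] [39] [13,21] [41] [42] [44].

7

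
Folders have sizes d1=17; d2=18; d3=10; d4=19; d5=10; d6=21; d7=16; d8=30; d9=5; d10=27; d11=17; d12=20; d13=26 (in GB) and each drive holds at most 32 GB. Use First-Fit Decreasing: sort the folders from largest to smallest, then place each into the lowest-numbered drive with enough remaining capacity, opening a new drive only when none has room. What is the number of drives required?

10

Sorted descending: 30, 27, 26, 21, 20, 19, 18, 17, 17, 16, 10, 10, 5.
drive 1: place 30 GB, 2 GB left
drive 2: place 27 GB, 5 GB left
drive 3: place 26 GB, 6 GB left
drive 4: place 21 GB, 11 GB left
drive 5: place 20 GB, 12 GB left
drive 6: place 19 GB, 13 GB left
drive 7: place 18 GB, 14 GB left
drive 8: place 17 GB, 15 GB left
drive 9: place 17 GB, 15 GB left
drive 10: place 16 GB, 16 GB left
drive 4: place 10 GB, 1 GB left
drive 5: place 10 GB, 2 GB left
drive 2: place 5 GB, 0 GB left
Final drives: [30] [27,5] [26] [21,10] [20,10] [19] [18] [17] [17] [16].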